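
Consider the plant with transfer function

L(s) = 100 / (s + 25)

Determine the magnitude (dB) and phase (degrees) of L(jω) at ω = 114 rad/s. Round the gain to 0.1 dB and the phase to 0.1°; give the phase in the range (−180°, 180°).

-1.3 dB, -77.6°

Substitute s = j114:
Numerator: 100 = 100 + j0
Denominator: (j114) + 25 = 25 + j114
|N| = √(100² + 0²) ≈ 100, ∠N ≈ 0.00°
|D| = √(25² + 114²) ≈ 116.71, ∠D ≈ 77.63°
|L| = 100 / 116.71 ≈ 0.85682
Gain = 20 log₁₀(0.85682) ≈ -1.34 dB
∠L = 0.00° − 77.63° = -77.63°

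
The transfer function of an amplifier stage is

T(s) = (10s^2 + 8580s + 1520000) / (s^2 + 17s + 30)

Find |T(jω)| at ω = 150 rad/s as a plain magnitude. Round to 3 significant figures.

80.7

Substitute s = j150:
Numerator: 10(j150)^2 + 8580(j150) + 1520000 = 1295000 + j1287000
Denominator: (j150)^2 + 17(j150) + 30 = -22470 + j2550
|N| = √(1295000² + 1287000²) ≈ 1.8258e+06, ∠N ≈ 44.82°
|D| = √(22470² + 2550²) ≈ 22614, ∠D ≈ 173.53°
|T| = 1.8258e+06 / 22614 ≈ 80.738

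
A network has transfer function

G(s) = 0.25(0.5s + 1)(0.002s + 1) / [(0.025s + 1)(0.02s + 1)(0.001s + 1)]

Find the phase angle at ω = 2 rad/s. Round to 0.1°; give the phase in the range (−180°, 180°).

At ω = 2 rad/s:
zero (1 + j2·0.5) = 1 + j1 → |·| ≈ 1.4142, ∠ ≈ 45.00°
zero (1 + j2·0.002) = 1 + j0.004 → |·| ≈ 1, ∠ ≈ 0.23°
pole (1 + j2·0.025) = 1 + j0.05 → |·| ≈ 1.0012, ∠ ≈ 2.86°
pole (1 + j2·0.02) = 1 + j0.04 → |·| ≈ 1.0008, ∠ ≈ 2.29°
pole (1 + j2·0.001) = 1 + j0.002 → |·| ≈ 1, ∠ ≈ 0.11°
∠G = (45.00° + 0.23°) − (2.86° + 2.29° + 0.11°) = 39.97°

40.0°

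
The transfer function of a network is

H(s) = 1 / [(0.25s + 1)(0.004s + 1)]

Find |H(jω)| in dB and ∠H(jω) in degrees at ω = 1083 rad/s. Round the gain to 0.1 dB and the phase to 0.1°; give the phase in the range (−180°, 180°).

-61.6 dB, -166.8°

At ω = 1083 rad/s:
pole (1 + j1083·0.25) = 1 + j270.75 → |·| ≈ 270.75, ∠ ≈ 89.79°
pole (1 + j1083·0.004) = 1 + j4.332 → |·| ≈ 4.4459, ∠ ≈ 77.00°
|H| = 1 · 1 / (270.75 · 4.4459) ≈ 0.00083075
Gain = 20 log₁₀(0.00083075) ≈ -61.61 dB
∠H = (0°) − (89.79° + 77.00°) = -166.79°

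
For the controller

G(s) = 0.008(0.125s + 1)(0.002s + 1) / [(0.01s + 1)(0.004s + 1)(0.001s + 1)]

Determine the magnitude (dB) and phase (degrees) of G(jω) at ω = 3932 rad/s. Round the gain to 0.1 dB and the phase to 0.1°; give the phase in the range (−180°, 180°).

-38.1 dB, -78.0°

At ω = 3932 rad/s:
zero (1 + j3932·0.125) = 1 + j491.5 → |·| ≈ 491.5, ∠ ≈ 89.88°
zero (1 + j3932·0.002) = 1 + j7.864 → |·| ≈ 7.9273, ∠ ≈ 82.75°
pole (1 + j3932·0.01) = 1 + j39.32 → |·| ≈ 39.333, ∠ ≈ 88.54°
pole (1 + j3932·0.004) = 1 + j15.728 → |·| ≈ 15.76, ∠ ≈ 86.36°
pole (1 + j3932·0.001) = 1 + j3.932 → |·| ≈ 4.0572, ∠ ≈ 75.73°
|G| = 0.008 · 491.5 · 7.9273 / (39.333 · 15.76 · 4.0572) ≈ 0.012394
Gain = 20 log₁₀(0.012394) ≈ -38.14 dB
∠G = (89.88° + 82.75°) − (88.54° + 86.36° + 75.73°) = -78.00°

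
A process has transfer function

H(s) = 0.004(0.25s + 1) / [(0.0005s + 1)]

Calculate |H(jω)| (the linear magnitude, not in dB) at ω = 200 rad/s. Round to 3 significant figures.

0.199

At ω = 200 rad/s:
zero (1 + j200·0.25) = 1 + j50 → |·| ≈ 50.01, ∠ ≈ 88.85°
pole (1 + j200·0.0005) = 1 + j0.1 → |·| ≈ 1.005, ∠ ≈ 5.71°
|H| = 0.004 · 50.01 / (1.005) ≈ 0.19904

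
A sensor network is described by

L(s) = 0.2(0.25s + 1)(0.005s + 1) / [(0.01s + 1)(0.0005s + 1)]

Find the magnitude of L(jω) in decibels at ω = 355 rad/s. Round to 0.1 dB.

At ω = 355 rad/s:
zero (1 + j355·0.25) = 1 + j88.75 → |·| ≈ 88.756, ∠ ≈ 89.35°
zero (1 + j355·0.005) = 1 + j1.775 → |·| ≈ 2.0373, ∠ ≈ 60.60°
pole (1 + j355·0.01) = 1 + j3.55 → |·| ≈ 3.6882, ∠ ≈ 74.27°
pole (1 + j355·0.0005) = 1 + j0.1775 → |·| ≈ 1.0156, ∠ ≈ 10.07°
|L| = 0.2 · 88.756 · 2.0373 / (3.6882 · 1.0156) ≈ 9.6549
Gain = 20 log₁₀(9.6549) ≈ 19.69 dB

19.7 dB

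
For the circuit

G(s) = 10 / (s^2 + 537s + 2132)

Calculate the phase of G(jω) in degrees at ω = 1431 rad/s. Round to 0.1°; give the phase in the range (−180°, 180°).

-159.4°

Substitute s = j1431:
Numerator: 10 = 10 + j0
Denominator: (j1431)^2 + 537(j1431) + 2132 = -2045629 + j768447
|N| = √(10² + 0²) ≈ 10, ∠N ≈ 0.00°
|D| = √(2045629² + 768447²) ≈ 2.1852e+06, ∠D ≈ 159.41°
∠G = 0.00° − 159.41° = -159.41°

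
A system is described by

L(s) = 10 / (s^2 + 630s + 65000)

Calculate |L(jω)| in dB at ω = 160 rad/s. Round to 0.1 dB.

-80.7 dB

Substitute s = j160:
Numerator: 10 = 10 + j0
Denominator: (j160)^2 + 630(j160) + 65000 = 39400 + j100800
|N| = √(10² + 0²) ≈ 10, ∠N ≈ 0.00°
|D| = √(39400² + 100800²) ≈ 1.0823e+05, ∠D ≈ 68.65°
|L| = 10 / 1.0823e+05 ≈ 9.2396e-05
Gain = 20 log₁₀(9.2396e-05) ≈ -80.69 dB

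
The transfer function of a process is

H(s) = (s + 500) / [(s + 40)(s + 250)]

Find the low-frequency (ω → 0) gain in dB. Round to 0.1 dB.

H(0) = 1·500 / (40·250) = 0.05
20 log₁₀(0.05) ≈ -26.02 dB

-26.0 dB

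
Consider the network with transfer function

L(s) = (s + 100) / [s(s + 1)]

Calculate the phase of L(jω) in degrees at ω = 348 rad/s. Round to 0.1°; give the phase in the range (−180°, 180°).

-105.9°

At s = jω = j348:
zero (s+100): 100 + j348 → |·| = √(100²+348²) = √131104 ≈ 362.08, ∠ = arctan(348/100) ≈ 73.97°
pole (s+1): 1 + j348 → |·| = √(1²+348²) = √121105 ≈ 348, ∠ = arctan(348/1) ≈ 89.84°
pole at origin: |s| = 348, ∠ = 90.00° (in denominator)
∠L = 73.97° − 179.84° = -105.87°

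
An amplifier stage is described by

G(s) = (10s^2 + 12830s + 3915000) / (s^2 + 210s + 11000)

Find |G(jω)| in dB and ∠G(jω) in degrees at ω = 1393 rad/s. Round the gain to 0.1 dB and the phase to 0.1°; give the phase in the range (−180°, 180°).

21.7 dB, -40.5°

Substitute s = j1393:
Numerator: 10(j1393)^2 + 12830(j1393) + 3915000 = -15489490 + j17872190
Denominator: (j1393)^2 + 210(j1393) + 11000 = -1929449 + j292530
|N| = √(15489490² + 17872190²) ≈ 2.365e+07, ∠N ≈ 130.91°
|D| = √(1929449² + 292530²) ≈ 1.9515e+06, ∠D ≈ 171.38°
|G| = 2.365e+07 / 1.9515e+06 ≈ 12.119
Gain = 20 log₁₀(12.119) ≈ 21.67 dB
∠G = 130.91° − 171.38° = -40.47°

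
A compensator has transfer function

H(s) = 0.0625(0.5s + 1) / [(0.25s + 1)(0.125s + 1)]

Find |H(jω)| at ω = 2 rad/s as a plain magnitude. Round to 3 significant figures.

0.0767

At ω = 2 rad/s:
zero (1 + j2·0.5) = 1 + j1 → |·| ≈ 1.4142, ∠ ≈ 45.00°
pole (1 + j2·0.25) = 1 + j0.5 → |·| ≈ 1.118, ∠ ≈ 26.57°
pole (1 + j2·0.125) = 1 + j0.25 → |·| ≈ 1.0308, ∠ ≈ 14.04°
|H| = 0.0625 · 1.4142 / (1.118 · 1.0308) ≈ 0.076696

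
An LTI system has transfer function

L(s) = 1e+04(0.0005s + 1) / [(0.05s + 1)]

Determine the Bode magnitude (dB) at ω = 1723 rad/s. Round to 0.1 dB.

At ω = 1723 rad/s:
zero (1 + j1723·0.0005) = 1 + j0.8615 → |·| ≈ 1.3199, ∠ ≈ 40.74°
pole (1 + j1723·0.05) = 1 + j86.15 → |·| ≈ 86.156, ∠ ≈ 89.33°
|L| = 1e+04 · 1.3199 / (86.156) ≈ 153.2
Gain = 20 log₁₀(153.2) ≈ 43.71 dB

43.7 dB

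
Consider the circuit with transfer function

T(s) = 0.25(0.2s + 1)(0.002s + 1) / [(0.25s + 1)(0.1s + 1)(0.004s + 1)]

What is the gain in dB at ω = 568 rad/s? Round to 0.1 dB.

-53.4 dB

At ω = 568 rad/s:
zero (1 + j568·0.2) = 1 + j113.6 → |·| ≈ 113.6, ∠ ≈ 89.50°
zero (1 + j568·0.002) = 1 + j1.136 → |·| ≈ 1.5134, ∠ ≈ 48.64°
pole (1 + j568·0.25) = 1 + j142 → |·| ≈ 142, ∠ ≈ 89.60°
pole (1 + j568·0.1) = 1 + j56.8 → |·| ≈ 56.809, ∠ ≈ 88.99°
pole (1 + j568·0.004) = 1 + j2.272 → |·| ≈ 2.4823, ∠ ≈ 66.24°
|T| = 0.25 · 113.6 · 1.5134 / (142 · 56.809 · 2.4823) ≈ 0.0021464
Gain = 20 log₁₀(0.0021464) ≈ -53.37 dB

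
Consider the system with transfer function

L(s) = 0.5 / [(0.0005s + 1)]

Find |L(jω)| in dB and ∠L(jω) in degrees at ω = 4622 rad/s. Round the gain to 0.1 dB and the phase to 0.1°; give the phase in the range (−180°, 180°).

-14.0 dB, -66.6°

At ω = 4622 rad/s:
pole (1 + j4622·0.0005) = 1 + j2.311 → |·| ≈ 2.5181, ∠ ≈ 66.60°
|L| = 0.5 · 1 / (2.5181) ≈ 0.19856
Gain = 20 log₁₀(0.19856) ≈ -14.04 dB
∠L = (0°) − (66.60°) = -66.60°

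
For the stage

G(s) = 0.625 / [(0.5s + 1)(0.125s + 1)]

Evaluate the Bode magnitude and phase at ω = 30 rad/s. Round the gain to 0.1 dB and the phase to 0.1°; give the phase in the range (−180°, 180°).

At ω = 30 rad/s:
pole (1 + j30·0.5) = 1 + j15 → |·| ≈ 15.033, ∠ ≈ 86.19°
pole (1 + j30·0.125) = 1 + j3.75 → |·| ≈ 3.881, ∠ ≈ 75.07°
|G| = 0.625 · 1 / (15.033 · 3.881) ≈ 0.010712
Gain = 20 log₁₀(0.010712) ≈ -39.40 dB
∠G = (0°) − (86.19° + 75.07°) = -161.26°

-39.4 dB, -161.3°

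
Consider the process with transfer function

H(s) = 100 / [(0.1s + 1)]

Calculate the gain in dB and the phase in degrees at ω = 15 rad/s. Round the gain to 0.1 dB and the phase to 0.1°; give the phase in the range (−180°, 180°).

At ω = 15 rad/s:
pole (1 + j15·0.1) = 1 + j1.5 → |·| ≈ 1.8028, ∠ ≈ 56.31°
|H| = 100 · 1 / (1.8028) ≈ 55.469
Gain = 20 log₁₀(55.469) ≈ 34.88 dB
∠H = (0°) − (56.31°) = -56.31°

34.9 dB, -56.3°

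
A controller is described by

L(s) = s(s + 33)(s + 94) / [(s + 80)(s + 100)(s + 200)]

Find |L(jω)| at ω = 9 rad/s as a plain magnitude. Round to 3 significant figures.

0.0180

At s = jω = j9:
zero (s+33): 33 + j9 → |·| = √(33²+9²) = √1170 ≈ 34.205, ∠ = arctan(9/33) ≈ 15.26°
zero (s+94): 94 + j9 → |·| = √(94²+9²) = √8917 ≈ 94.43, ∠ = arctan(9/94) ≈ 5.47°
zero at origin: s = j9 → |·| = 9, ∠ = 90.00°
pole (s+80): 80 + j9 → |·| = √(80²+9²) = √6481 ≈ 80.505, ∠ = arctan(9/80) ≈ 6.42°
pole (s+100): 100 + j9 → |·| = √(100²+9²) = √10081 ≈ 100.4, ∠ = arctan(9/100) ≈ 5.14°
pole (s+200): 200 + j9 → |·| = √(200²+9²) = √40081 ≈ 200.2, ∠ = arctan(9/200) ≈ 2.58°
|L| = 1 · 29070 / 1.6182e+06 ≈ 0.017964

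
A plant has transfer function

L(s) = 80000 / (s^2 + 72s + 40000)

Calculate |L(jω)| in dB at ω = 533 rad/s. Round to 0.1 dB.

At s = jω = j533:
quadratic: (j533)² + 72·j533 + 40000 = -244089 + j38376 → |·| ≈ 2.4709e+05, ∠ ≈ 171.07°
|L| = 80000 / 2.4709e+05 ≈ 0.32377
Gain = 20 log₁₀(0.32377) ≈ -9.80 dB

-9.8 dB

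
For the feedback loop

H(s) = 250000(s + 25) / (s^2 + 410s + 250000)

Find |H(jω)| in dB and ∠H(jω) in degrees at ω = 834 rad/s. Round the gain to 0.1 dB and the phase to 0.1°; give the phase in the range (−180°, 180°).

51.4 dB, -54.2°

At s = jω = j834:
zero (s+25): 25 + j834 → |·| = √(25²+834²) = √696181 ≈ 834.37, ∠ = arctan(834/25) ≈ 88.28°
quadratic: (j834)² + 410·j834 + 250000 = -445556 + j341940 → |·| ≈ 5.6164e+05, ∠ ≈ 142.50°
|H| = 250000 · 834.37 / 5.6164e+05 ≈ 371.4
Gain = 20 log₁₀(371.4) ≈ 51.40 dB
∠H = 88.28° − 142.50° = -54.22°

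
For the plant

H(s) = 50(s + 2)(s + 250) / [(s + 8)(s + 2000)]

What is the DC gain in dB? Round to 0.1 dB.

H(0) = 50·2·250 / (8·2000) = 1.5625
20 log₁₀(1.5625) ≈ 3.88 dB

3.9 dB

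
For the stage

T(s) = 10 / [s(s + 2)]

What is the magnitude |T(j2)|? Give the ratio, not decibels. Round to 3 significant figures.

1.77

At s = jω = j2:
pole (s+2): 2 + j2 → |·| = √(2²+2²) = √8 ≈ 2.8284, ∠ = arctan(2/2) ≈ 45.00°
pole at origin: |s| = 2, ∠ = 90.00° (in denominator)
|T| = 10 / 5.6568 ≈ 1.7678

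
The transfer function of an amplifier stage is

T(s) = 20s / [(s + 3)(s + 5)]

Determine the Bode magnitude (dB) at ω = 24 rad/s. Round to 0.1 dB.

At s = jω = j24:
zero at origin: s = j24 → |·| = 24, ∠ = 90.00°
pole (s+3): 3 + j24 → |·| = √(3²+24²) = √585 ≈ 24.187, ∠ = arctan(24/3) ≈ 82.87°
pole (s+5): 5 + j24 → |·| = √(5²+24²) = √601 ≈ 24.515, ∠ = arctan(24/5) ≈ 78.23°
|T| = 20 · 24 / 592.94 ≈ 0.80953
Gain = 20 log₁₀(0.80953) ≈ -1.84 dB

-1.8 dB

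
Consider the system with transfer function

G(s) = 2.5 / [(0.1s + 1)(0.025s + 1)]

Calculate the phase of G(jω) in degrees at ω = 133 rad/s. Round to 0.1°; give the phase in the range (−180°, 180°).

At ω = 133 rad/s:
pole (1 + j133·0.1) = 1 + j13.3 → |·| ≈ 13.338, ∠ ≈ 85.70°
pole (1 + j133·0.025) = 1 + j3.325 → |·| ≈ 3.4721, ∠ ≈ 73.26°
∠G = (0°) − (85.70° + 73.26°) = -158.96°

-159.0°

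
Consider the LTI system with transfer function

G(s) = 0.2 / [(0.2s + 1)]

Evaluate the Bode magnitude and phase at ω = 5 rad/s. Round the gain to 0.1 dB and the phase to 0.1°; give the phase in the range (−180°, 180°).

At ω = 5 rad/s:
pole (1 + j5·0.2) = 1 + j1 → |·| ≈ 1.4142, ∠ ≈ 45.00°
|G| = 0.2 · 1 / (1.4142) ≈ 0.14142
Gain = 20 log₁₀(0.14142) ≈ -16.99 dB
∠G = (0°) − (45.00°) = -45.00°

-17.0 dB, -45.0°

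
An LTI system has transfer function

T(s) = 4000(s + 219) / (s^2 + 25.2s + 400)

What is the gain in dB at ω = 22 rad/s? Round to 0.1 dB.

At s = jω = j22:
zero (s+219): 219 + j22 → |·| = √(219²+22²) = √48445 ≈ 220.1, ∠ = arctan(22/219) ≈ 5.74°
quadratic: (j22)² + 25.2·j22 + 400 = -84 + j554.4 → |·| ≈ 560.73, ∠ ≈ 98.62°
|T| = 4000 · 220.1 / 560.73 ≈ 1570.1
Gain = 20 log₁₀(1570.1) ≈ 63.92 dB

63.9 dB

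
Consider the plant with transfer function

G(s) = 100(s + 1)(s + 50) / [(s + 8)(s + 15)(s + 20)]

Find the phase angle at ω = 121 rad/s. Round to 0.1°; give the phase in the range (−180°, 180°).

At s = jω = j121:
zero (s+1): 1 + j121 → |·| = √(1²+121²) = √14642 ≈ 121, ∠ = arctan(121/1) ≈ 89.53°
zero (s+50): 50 + j121 → |·| = √(50²+121²) = √17141 ≈ 130.92, ∠ = arctan(121/50) ≈ 67.55°
pole (s+8): 8 + j121 → |·| = √(8²+121²) = √14705 ≈ 121.26, ∠ = arctan(121/8) ≈ 86.22°
pole (s+15): 15 + j121 → |·| = √(15²+121²) = √14866 ≈ 121.93, ∠ = arctan(121/15) ≈ 82.93°
pole (s+20): 20 + j121 → |·| = √(20²+121²) = √15041 ≈ 122.64, ∠ = arctan(121/20) ≈ 80.61°
∠G = 157.08° − 249.76° = -92.68°

-92.7°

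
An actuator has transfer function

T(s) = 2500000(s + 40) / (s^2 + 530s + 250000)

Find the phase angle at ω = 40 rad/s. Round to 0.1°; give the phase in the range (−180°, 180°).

At s = jω = j40:
zero (s+40): 40 + j40 → |·| = √(40²+40²) = √3200 ≈ 56.569, ∠ = arctan(40/40) ≈ 45.00°
quadratic: (j40)² + 530·j40 + 250000 = 248400 + j21200 → |·| ≈ 2.493e+05, ∠ ≈ 4.88°
∠T = 45.00° − 4.88° = 40.12°

40.1°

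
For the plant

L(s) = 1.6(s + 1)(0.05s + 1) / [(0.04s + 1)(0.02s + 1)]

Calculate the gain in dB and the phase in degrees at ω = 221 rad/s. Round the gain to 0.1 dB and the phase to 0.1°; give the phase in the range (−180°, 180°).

39.8 dB, 13.8°

At ω = 221 rad/s:
zero (1 + j221·1) = 1 + j221 → |·| ≈ 221, ∠ ≈ 89.74°
zero (1 + j221·0.05) = 1 + j11.05 → |·| ≈ 11.095, ∠ ≈ 84.83°
pole (1 + j221·0.04) = 1 + j8.84 → |·| ≈ 8.8964, ∠ ≈ 83.55°
pole (1 + j221·0.02) = 1 + j4.42 → |·| ≈ 4.5317, ∠ ≈ 77.25°
|L| = 1.6 · 221 · 11.095 / (8.8964 · 4.5317) ≈ 97.311
Gain = 20 log₁₀(97.311) ≈ 39.76 dB
∠L = (89.74° + 84.83°) − (83.55° + 77.25°) = 13.77°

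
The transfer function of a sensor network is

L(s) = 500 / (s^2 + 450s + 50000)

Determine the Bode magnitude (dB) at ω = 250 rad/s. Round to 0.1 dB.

Substitute s = j250:
Numerator: 500 = 500 + j0
Denominator: (j250)^2 + 450(j250) + 50000 = -12500 + j112500
|N| = √(500² + 0²) ≈ 500, ∠N ≈ 0.00°
|D| = √(12500² + 112500²) ≈ 1.1319e+05, ∠D ≈ 96.34°
|L| = 500 / 1.1319e+05 ≈ 0.0044174
Gain = 20 log₁₀(0.0044174) ≈ -47.10 dB

-47.1 dB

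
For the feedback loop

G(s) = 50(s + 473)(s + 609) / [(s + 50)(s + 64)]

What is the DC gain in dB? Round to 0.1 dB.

G(0) = 50·473·609 / (50·64) ≈ 4500.9
20 log₁₀(4500.9) ≈ 73.07 dB

73.1 dB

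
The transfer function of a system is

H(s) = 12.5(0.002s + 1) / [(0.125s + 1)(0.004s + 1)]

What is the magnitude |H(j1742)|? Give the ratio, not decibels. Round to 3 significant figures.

0.0296

At ω = 1742 rad/s:
zero (1 + j1742·0.002) = 1 + j3.484 → |·| ≈ 3.6247, ∠ ≈ 73.99°
pole (1 + j1742·0.125) = 1 + j217.75 → |·| ≈ 217.75, ∠ ≈ 89.74°
pole (1 + j1742·0.004) = 1 + j6.968 → |·| ≈ 7.0394, ∠ ≈ 81.83°
|H| = 12.5 · 3.6247 / (217.75 · 7.0394) ≈ 0.029559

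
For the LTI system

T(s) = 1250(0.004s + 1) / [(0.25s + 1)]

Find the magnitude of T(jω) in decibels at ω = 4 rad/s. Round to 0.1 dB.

At ω = 4 rad/s:
zero (1 + j4·0.004) = 1 + j0.016 → |·| ≈ 1.0001, ∠ ≈ 0.92°
pole (1 + j4·0.25) = 1 + j1 → |·| ≈ 1.4142, ∠ ≈ 45.00°
|T| = 1250 · 1.0001 / (1.4142) ≈ 883.98
Gain = 20 log₁₀(883.98) ≈ 58.93 dB

58.9 dB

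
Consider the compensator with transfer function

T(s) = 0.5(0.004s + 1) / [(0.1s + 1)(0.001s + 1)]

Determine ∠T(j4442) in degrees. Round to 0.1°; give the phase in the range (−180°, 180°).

At ω = 4442 rad/s:
zero (1 + j4442·0.004) = 1 + j17.768 → |·| ≈ 17.796, ∠ ≈ 86.78°
pole (1 + j4442·0.1) = 1 + j444.2 → |·| ≈ 444.2, ∠ ≈ 89.87°
pole (1 + j4442·0.001) = 1 + j4.442 → |·| ≈ 4.5532, ∠ ≈ 77.31°
∠T = (86.78°) − (89.87° + 77.31°) = -80.40°

-80.4°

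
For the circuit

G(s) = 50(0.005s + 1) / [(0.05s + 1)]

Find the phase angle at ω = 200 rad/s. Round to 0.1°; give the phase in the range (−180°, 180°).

-39.3°

At ω = 200 rad/s:
zero (1 + j200·0.005) = 1 + j1 → |·| ≈ 1.4142, ∠ ≈ 45.00°
pole (1 + j200·0.05) = 1 + j10 → |·| ≈ 10.05, ∠ ≈ 84.29°
∠G = (45.00°) − (84.29°) = -39.29°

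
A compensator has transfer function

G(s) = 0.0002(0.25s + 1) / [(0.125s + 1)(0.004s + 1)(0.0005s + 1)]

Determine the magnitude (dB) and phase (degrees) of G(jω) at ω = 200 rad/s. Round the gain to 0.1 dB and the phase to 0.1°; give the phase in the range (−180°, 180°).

-70.2 dB, -43.2°

At ω = 200 rad/s:
zero (1 + j200·0.25) = 1 + j50 → |·| ≈ 50.01, ∠ ≈ 88.85°
pole (1 + j200·0.125) = 1 + j25 → |·| ≈ 25.02, ∠ ≈ 87.71°
pole (1 + j200·0.004) = 1 + j0.8 → |·| ≈ 1.2806, ∠ ≈ 38.66°
pole (1 + j200·0.0005) = 1 + j0.1 → |·| ≈ 1.005, ∠ ≈ 5.71°
|G| = 0.0002 · 50.01 / (25.02 · 1.2806 · 1.005) ≈ 0.00031061
Gain = 20 log₁₀(0.00031061) ≈ -70.16 dB
∠G = (88.85°) − (87.71° + 38.66° + 5.71°) = -43.23°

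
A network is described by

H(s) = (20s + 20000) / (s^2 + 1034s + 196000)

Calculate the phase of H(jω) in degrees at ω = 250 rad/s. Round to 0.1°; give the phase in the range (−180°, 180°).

Substitute s = j250:
Numerator: 20(j250) + 20000 = 20000 + j5000
Denominator: (j250)^2 + 1034(j250) + 196000 = 133500 + j258500
|N| = √(20000² + 5000²) ≈ 20616, ∠N ≈ 14.04°
|D| = √(133500² + 258500²) ≈ 2.9094e+05, ∠D ≈ 62.69°
∠H = 14.04° − 62.69° = -48.65°

-48.7°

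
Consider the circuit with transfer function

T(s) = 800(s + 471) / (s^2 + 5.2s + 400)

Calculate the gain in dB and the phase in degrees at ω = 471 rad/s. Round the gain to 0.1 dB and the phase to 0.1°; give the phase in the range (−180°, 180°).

7.6 dB, -134.4°

At s = jω = j471:
zero (s+471): 471 + j471 → |·| = √(471²+471²) = √443682 ≈ 666.09, ∠ = arctan(471/471) ≈ 45.00°
quadratic: (j471)² + 5.2·j471 + 400 = -221441 + j2449.2 → |·| ≈ 2.2145e+05, ∠ ≈ 179.37°
|T| = 800 · 666.09 / 2.2145e+05 ≈ 2.4063
Gain = 20 log₁₀(2.4063) ≈ 7.63 dB
∠T = 45.00° − 179.37° = -134.37°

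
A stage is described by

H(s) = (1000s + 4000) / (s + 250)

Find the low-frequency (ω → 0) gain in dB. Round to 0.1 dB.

H(0) = 4000 / 250 = 16
20 log₁₀(16) ≈ 24.08 dB

24.1 dB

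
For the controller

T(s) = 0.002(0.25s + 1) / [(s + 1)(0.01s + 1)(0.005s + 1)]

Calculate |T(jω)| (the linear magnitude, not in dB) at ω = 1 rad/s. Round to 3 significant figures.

0.00146

At ω = 1 rad/s:
zero (1 + j1·0.25) = 1 + j0.25 → |·| ≈ 1.0308, ∠ ≈ 14.04°
pole (1 + j1·1) = 1 + j1 → |·| ≈ 1.4142, ∠ ≈ 45.00°
pole (1 + j1·0.01) = 1 + j0.01 → |·| ≈ 1, ∠ ≈ 0.57°
pole (1 + j1·0.005) = 1 + j0.005 → |·| ≈ 1, ∠ ≈ 0.29°
|T| = 0.002 · 1.0308 / (1.4142 · 1 · 1) ≈ 0.0014578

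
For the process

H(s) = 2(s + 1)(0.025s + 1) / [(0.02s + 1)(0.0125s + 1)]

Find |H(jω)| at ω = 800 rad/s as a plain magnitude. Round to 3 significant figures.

At ω = 800 rad/s:
zero (1 + j800·1) = 1 + j800 → |·| ≈ 800, ∠ ≈ 89.93°
zero (1 + j800·0.025) = 1 + j20 → |·| ≈ 20.025, ∠ ≈ 87.14°
pole (1 + j800·0.02) = 1 + j16 → |·| ≈ 16.031, ∠ ≈ 86.42°
pole (1 + j800·0.0125) = 1 + j10 → |·| ≈ 10.05, ∠ ≈ 84.29°
|H| = 2 · 800 · 20.025 / (16.031 · 10.05) ≈ 198.87

199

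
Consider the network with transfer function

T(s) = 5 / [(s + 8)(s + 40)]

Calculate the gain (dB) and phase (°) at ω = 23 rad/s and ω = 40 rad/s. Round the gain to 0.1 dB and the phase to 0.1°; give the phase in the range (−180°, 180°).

At s = jω = j23:
pole (s+8): 8 + j23 → |·| = √(8²+23²) = √593 ≈ 24.352, ∠ = arctan(23/8) ≈ 70.82°
pole (s+40): 40 + j23 → |·| = √(40²+23²) = √2129 ≈ 46.141, ∠ = arctan(23/40) ≈ 29.90°
|T| = 5 / 1123.6 ≈ 0.00445
Gain = 20 log₁₀(0.00445) ≈ -47.03 dB
∠T = 0.00° − 100.72° = -100.72°

At s = jω = j40:
pole (s+8): 8 + j40 → |·| = √(8²+40²) = √1664 ≈ 40.792, ∠ = arctan(40/8) ≈ 78.69°
pole (s+40): 40 + j40 → |·| = √(40²+40²) = √3200 ≈ 56.569, ∠ = arctan(40/40) ≈ 45.00°
|T| = 5 / 2307.6 ≈ 0.0021668
Gain = 20 log₁₀(0.0021668) ≈ -53.28 dB
∠T = 0.00° − 123.69° = -123.69°

ω = 23: -47.0 dB, -100.7°; ω = 40: -53.3 dB, -123.7°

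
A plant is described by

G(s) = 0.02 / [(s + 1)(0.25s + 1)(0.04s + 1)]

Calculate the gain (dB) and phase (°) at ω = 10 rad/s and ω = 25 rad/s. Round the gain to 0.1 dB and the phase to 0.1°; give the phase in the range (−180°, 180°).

At ω = 10 rad/s:
pole (1 + j10·1) = 1 + j10 → |·| ≈ 10.05, ∠ ≈ 84.29°
pole (1 + j10·0.25) = 1 + j2.5 → |·| ≈ 2.6926, ∠ ≈ 68.20°
pole (1 + j10·0.04) = 1 + j0.4 → |·| ≈ 1.077, ∠ ≈ 21.80°
|G| = 0.02 · 1 / (10.05 · 2.6926 · 1.077) ≈ 0.00068624
Gain = 20 log₁₀(0.00068624) ≈ -63.27 dB
∠G = (0°) − (84.29° + 68.20° + 21.80°) = -174.29°

At ω = 25 rad/s:
pole (1 + j25·1) = 1 + j25 → |·| ≈ 25.02, ∠ ≈ 87.71°
pole (1 + j25·0.25) = 1 + j6.25 → |·| ≈ 6.3295, ∠ ≈ 80.91°
pole (1 + j25·0.04) = 1 + j1 → |·| ≈ 1.4142, ∠ ≈ 45.00°
|G| = 0.02 · 1 / (25.02 · 6.3295 · 1.4142) ≈ 8.9302e-05
Gain = 20 log₁₀(8.9302e-05) ≈ -80.98 dB
∠G = (0°) − (87.71° + 80.91° + 45.00°) = -213.62° ≡ 146.38° (principal value)

ω = 10: -63.3 dB, -174.3°; ω = 25: -81.0 dB, 146.4°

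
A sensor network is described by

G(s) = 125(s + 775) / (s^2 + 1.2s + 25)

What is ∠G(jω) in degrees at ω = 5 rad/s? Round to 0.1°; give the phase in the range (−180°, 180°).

-89.6°

At s = jω = j5:
zero (s+775): 775 + j5 → |·| = √(775²+5²) = √600650 ≈ 775.02, ∠ = arctan(5/775) ≈ 0.37°
quadratic: (j5)² + 1.2·j5 + 25 = 0 + j6 → |·| ≈ 6, ∠ ≈ 90.00°
∠G = 0.37° − 90.00° = -89.63°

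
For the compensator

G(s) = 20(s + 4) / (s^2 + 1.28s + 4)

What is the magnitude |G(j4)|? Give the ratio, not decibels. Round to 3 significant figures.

8.67

At s = jω = j4:
zero (s+4): 4 + j4 → |·| = √(4²+4²) = √32 ≈ 5.6569, ∠ = arctan(4/4) ≈ 45.00°
quadratic: (j4)² + 1.28·j4 + 4 = -12 + j5.12 → |·| ≈ 13.047, ∠ ≈ 156.89°
|G| = 20 · 5.6569 / 13.047 ≈ 8.6716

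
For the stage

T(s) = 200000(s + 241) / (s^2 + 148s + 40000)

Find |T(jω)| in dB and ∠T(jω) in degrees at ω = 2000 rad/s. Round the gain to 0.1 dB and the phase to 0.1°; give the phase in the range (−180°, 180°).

At s = jω = j2000:
zero (s+241): 241 + j2000 → |·| = √(241²+2000²) = √4058081 ≈ 2014.5, ∠ = arctan(2000/241) ≈ 83.13°
quadratic: (j2000)² + 148·j2000 + 40000 = -3960000 + j296000 → |·| ≈ 3.971e+06, ∠ ≈ 175.73°
|T| = 200000 · 2014.5 / 3.971e+06 ≈ 101.46
Gain = 20 log₁₀(101.46) ≈ 40.13 dB
∠T = 83.13° − 175.73° = -92.60°

40.1 dB, -92.6°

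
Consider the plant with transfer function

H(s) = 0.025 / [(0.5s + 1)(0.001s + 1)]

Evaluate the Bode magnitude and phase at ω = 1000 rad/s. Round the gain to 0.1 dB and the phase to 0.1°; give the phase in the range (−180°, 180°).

-89.0 dB, -134.9°

At ω = 1000 rad/s:
pole (1 + j1000·0.5) = 1 + j500 → |·| ≈ 500, ∠ ≈ 89.89°
pole (1 + j1000·0.001) = 1 + j1 → |·| ≈ 1.4142, ∠ ≈ 45.00°
|H| = 0.025 · 1 / (500 · 1.4142) ≈ 3.5356e-05
Gain = 20 log₁₀(3.5356e-05) ≈ -89.03 dB
∠H = (0°) − (89.89° + 45.00°) = -134.89°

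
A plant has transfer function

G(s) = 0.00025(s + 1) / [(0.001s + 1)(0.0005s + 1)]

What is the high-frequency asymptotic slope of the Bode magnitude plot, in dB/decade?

Each pole contributes −20 dB/decade at high frequency; each zero contributes +20 dB/decade.
Net: 1 zero(s) − 2 pole(s) → -20 dB/decade.

-20 dB/decade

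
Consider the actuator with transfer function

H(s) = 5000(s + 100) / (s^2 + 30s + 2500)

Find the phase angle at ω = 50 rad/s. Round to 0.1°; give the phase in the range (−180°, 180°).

-63.4°

At s = jω = j50:
zero (s+100): 100 + j50 → |·| = √(100²+50²) = √12500 ≈ 111.8, ∠ = arctan(50/100) ≈ 26.57°
quadratic: (j50)² + 30·j50 + 2500 = 0 + j1500 → |·| ≈ 1500, ∠ ≈ 90.00°
∠H = 26.57° − 90.00° = -63.43°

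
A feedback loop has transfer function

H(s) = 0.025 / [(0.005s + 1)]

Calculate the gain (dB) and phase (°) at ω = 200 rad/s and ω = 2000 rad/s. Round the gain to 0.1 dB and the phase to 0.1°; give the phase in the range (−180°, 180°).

At ω = 200 rad/s:
pole (1 + j200·0.005) = 1 + j1 → |·| ≈ 1.4142, ∠ ≈ 45.00°
|H| = 0.025 · 1 / (1.4142) ≈ 0.017678
Gain = 20 log₁₀(0.017678) ≈ -35.05 dB
∠H = (0°) − (45.00°) = -45.00°

At ω = 2000 rad/s:
pole (1 + j2000·0.005) = 1 + j10 → |·| ≈ 10.05, ∠ ≈ 84.29°
|H| = 0.025 · 1 / (10.05) ≈ 0.0024876
Gain = 20 log₁₀(0.0024876) ≈ -52.08 dB
∠H = (0°) − (84.29°) = -84.29°

ω = 200: -35.1 dB, -45.0°; ω = 2000: -52.1 dB, -84.3°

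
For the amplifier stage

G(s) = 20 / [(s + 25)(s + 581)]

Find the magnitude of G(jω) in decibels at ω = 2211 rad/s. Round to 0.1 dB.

-108.1 dB

At s = jω = j2211:
pole (s+25): 25 + j2211 → |·| = √(25²+2211²) = √4889146 ≈ 2211.1, ∠ = arctan(2211/25) ≈ 89.35°
pole (s+581): 581 + j2211 → |·| = √(581²+2211²) = √5226082 ≈ 2286.1, ∠ = arctan(2211/581) ≈ 75.28°
|G| = 20 / 5.0548e+06 ≈ 3.9566e-06
Gain = 20 log₁₀(3.9566e-06) ≈ -108.05 dB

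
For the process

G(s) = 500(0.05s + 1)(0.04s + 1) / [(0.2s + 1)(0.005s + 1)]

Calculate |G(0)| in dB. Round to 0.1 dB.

G(0) = 500 · 1 / 1 = 500
20 log₁₀(500) ≈ 53.98 dB

54.0 dB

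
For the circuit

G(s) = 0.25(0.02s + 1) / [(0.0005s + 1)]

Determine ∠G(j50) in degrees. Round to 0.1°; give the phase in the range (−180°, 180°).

At ω = 50 rad/s:
zero (1 + j50·0.02) = 1 + j1 → |·| ≈ 1.4142, ∠ ≈ 45.00°
pole (1 + j50·0.0005) = 1 + j0.025 → |·| ≈ 1.0003, ∠ ≈ 1.43°
∠G = (45.00°) − (1.43°) = 43.57°

43.6°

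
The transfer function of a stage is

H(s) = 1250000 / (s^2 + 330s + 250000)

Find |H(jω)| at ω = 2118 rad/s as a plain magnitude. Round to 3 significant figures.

0.291

At s = jω = j2118:
quadratic: (j2118)² + 330·j2118 + 250000 = -4235924 + j698940 → |·| ≈ 4.2932e+06, ∠ ≈ 170.63°
|H| = 1250000 / 4.2932e+06 ≈ 0.29116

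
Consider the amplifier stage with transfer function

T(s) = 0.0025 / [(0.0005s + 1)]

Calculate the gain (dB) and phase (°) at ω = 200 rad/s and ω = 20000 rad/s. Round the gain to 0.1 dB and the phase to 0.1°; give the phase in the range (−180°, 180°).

At ω = 200 rad/s:
pole (1 + j200·0.0005) = 1 + j0.1 → |·| ≈ 1.005, ∠ ≈ 5.71°
|T| = 0.0025 · 1 / (1.005) ≈ 0.0024876
Gain = 20 log₁₀(0.0024876) ≈ -52.08 dB
∠T = (0°) − (5.71°) = -5.71°

At ω = 20000 rad/s:
pole (1 + j20000·0.0005) = 1 + j10 → |·| ≈ 10.05, ∠ ≈ 84.29°
|T| = 0.0025 · 1 / (10.05) ≈ 0.00024876
Gain = 20 log₁₀(0.00024876) ≈ -72.08 dB
∠T = (0°) − (84.29°) = -84.29°

ω = 200: -52.1 dB, -5.7°; ω = 20000: -72.1 dB, -84.3°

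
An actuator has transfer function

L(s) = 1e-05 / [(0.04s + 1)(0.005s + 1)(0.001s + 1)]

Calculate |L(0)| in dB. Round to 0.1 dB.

L(0) = 1e-05 · 1 / 1 = 1e-05
20 log₁₀(1e-05) ≈ -100.00 dB

-100.0 dB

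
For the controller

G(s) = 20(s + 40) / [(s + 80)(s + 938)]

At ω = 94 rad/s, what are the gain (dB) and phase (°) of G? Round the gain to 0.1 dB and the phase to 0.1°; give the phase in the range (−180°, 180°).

At s = jω = j94:
zero (s+40): 40 + j94 → |·| = √(40²+94²) = √10436 ≈ 102.16, ∠ = arctan(94/40) ≈ 66.95°
pole (s+80): 80 + j94 → |·| = √(80²+94²) = √15236 ≈ 123.43, ∠ = arctan(94/80) ≈ 49.60°
pole (s+938): 938 + j94 → |·| = √(938²+94²) = √888680 ≈ 942.7, ∠ = arctan(94/938) ≈ 5.72°
|G| = 20 · 102.16 / 1.1636e+05 ≈ 0.017559
Gain = 20 log₁₀(0.017559) ≈ -35.11 dB
∠G = 66.95° − 55.32° = 11.63°

-35.1 dB, 11.6°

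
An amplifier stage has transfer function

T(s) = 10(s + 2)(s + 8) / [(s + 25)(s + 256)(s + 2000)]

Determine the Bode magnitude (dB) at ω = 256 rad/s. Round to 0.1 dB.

At s = jω = j256:
zero (s+2): 2 + j256 → |·| = √(2²+256²) = √65540 ≈ 256.01, ∠ = arctan(256/2) ≈ 89.55°
zero (s+8): 8 + j256 → |·| = √(8²+256²) = √65600 ≈ 256.12, ∠ = arctan(256/8) ≈ 88.21°
pole (s+25): 25 + j256 → |·| = √(25²+256²) = √66161 ≈ 257.22, ∠ = arctan(256/25) ≈ 84.42°
pole (s+256): 256 + j256 → |·| = √(256²+256²) = √131072 ≈ 362.04, ∠ = arctan(256/256) ≈ 45.00°
pole (s+2000): 2000 + j256 → |·| = √(2000²+256²) = √4065536 ≈ 2016.3, ∠ = arctan(256/2000) ≈ 7.29°
|T| = 10 · 65569 / 1.8777e+08 ≈ 0.003492
Gain = 20 log₁₀(0.003492) ≈ -49.14 dB

-49.1 dB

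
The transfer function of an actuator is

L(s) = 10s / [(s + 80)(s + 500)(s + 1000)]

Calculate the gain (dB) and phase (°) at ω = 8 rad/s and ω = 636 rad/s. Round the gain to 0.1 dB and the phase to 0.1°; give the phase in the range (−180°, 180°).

ω = 8: -114.0 dB, 82.9°; ω = 636: -99.7 dB, -77.1°

At s = jω = j8:
zero at origin: s = j8 → |·| = 8, ∠ = 90.00°
pole (s+80): 80 + j8 → |·| = √(80²+8²) = √6464 ≈ 80.399, ∠ = arctan(8/80) ≈ 5.71°
pole (s+500): 500 + j8 → |·| = √(500²+8²) = √250064 ≈ 500.06, ∠ = arctan(8/500) ≈ 0.92°
pole (s+1000): 1000 + j8 → |·| = √(1000²+8²) = √1000064 ≈ 1000, ∠ = arctan(8/1000) ≈ 0.46°
|L| = 10 · 8 / 4.0204e+07 ≈ 1.9899e-06
Gain = 20 log₁₀(1.9899e-06) ≈ -114.02 dB
∠L = 90.00° − 7.09° = 82.91°

At s = jω = j636:
zero at origin: s = j636 → |·| = 636, ∠ = 90.00°
pole (s+80): 80 + j636 → |·| = √(80²+636²) = √410896 ≈ 641.01, ∠ = arctan(636/80) ≈ 82.83°
pole (s+500): 500 + j636 → |·| = √(500²+636²) = √654496 ≈ 809.01, ∠ = arctan(636/500) ≈ 51.83°
pole (s+1000): 1000 + j636 → |·| = √(1000²+636²) = √1404496 ≈ 1185.1, ∠ = arctan(636/1000) ≈ 32.46°
|L| = 10 · 636 / 6.1457e+08 ≈ 1.0349e-05
Gain = 20 log₁₀(1.0349e-05) ≈ -99.70 dB
∠L = 90.00° − 167.12° = -77.12°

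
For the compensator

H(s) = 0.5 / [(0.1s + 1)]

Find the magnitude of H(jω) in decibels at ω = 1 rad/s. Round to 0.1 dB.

At ω = 1 rad/s:
pole (1 + j1·0.1) = 1 + j0.1 → |·| ≈ 1.005, ∠ ≈ 5.71°
|H| = 0.5 · 1 / (1.005) ≈ 0.49751
Gain = 20 log₁₀(0.49751) ≈ -6.06 dB

-6.1 dB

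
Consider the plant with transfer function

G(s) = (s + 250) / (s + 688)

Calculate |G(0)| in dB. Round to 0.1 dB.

G(0) = 1·250 / (688) ≈ 0.36337
20 log₁₀(0.36337) ≈ -8.79 dB

-8.8 dB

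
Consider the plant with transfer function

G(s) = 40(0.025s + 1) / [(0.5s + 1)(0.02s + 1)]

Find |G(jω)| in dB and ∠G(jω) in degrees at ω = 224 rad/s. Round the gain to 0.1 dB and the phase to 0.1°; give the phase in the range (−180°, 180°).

At ω = 224 rad/s:
zero (1 + j224·0.025) = 1 + j5.6 → |·| ≈ 5.6886, ∠ ≈ 79.88°
pole (1 + j224·0.5) = 1 + j112 → |·| ≈ 112, ∠ ≈ 89.49°
pole (1 + j224·0.02) = 1 + j4.48 → |·| ≈ 4.5903, ∠ ≈ 77.42°
|G| = 40 · 5.6886 / (112 · 4.5903) ≈ 0.44259
Gain = 20 log₁₀(0.44259) ≈ -7.08 dB
∠G = (79.88°) − (89.49° + 77.42°) = -87.03°

-7.1 dB, -87.0°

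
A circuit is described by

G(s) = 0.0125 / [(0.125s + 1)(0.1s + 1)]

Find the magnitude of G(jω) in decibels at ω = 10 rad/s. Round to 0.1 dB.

At ω = 10 rad/s:
pole (1 + j10·0.125) = 1 + j1.25 → |·| ≈ 1.6008, ∠ ≈ 51.34°
pole (1 + j10·0.1) = 1 + j1 → |·| ≈ 1.4142, ∠ ≈ 45.00°
|G| = 0.0125 · 1 / (1.6008 · 1.4142) ≈ 0.0055216
Gain = 20 log₁₀(0.0055216) ≈ -45.16 dB

-45.2 dB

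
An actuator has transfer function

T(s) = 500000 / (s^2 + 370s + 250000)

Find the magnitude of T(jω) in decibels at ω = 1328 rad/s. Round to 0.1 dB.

-10.1 dB

At s = jω = j1328:
quadratic: (j1328)² + 370·j1328 + 250000 = -1513584 + j491360 → |·| ≈ 1.5913e+06, ∠ ≈ 162.01°
|T| = 500000 / 1.5913e+06 ≈ 0.31421
Gain = 20 log₁₀(0.31421) ≈ -10.06 dB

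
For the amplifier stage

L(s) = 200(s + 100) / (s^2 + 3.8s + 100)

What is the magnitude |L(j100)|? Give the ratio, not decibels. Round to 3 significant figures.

At s = jω = j100:
zero (s+100): 100 + j100 → |·| = √(100²+100²) = √20000 ≈ 141.42, ∠ = arctan(100/100) ≈ 45.00°
quadratic: (j100)² + 3.8·j100 + 100 = -9900 + j380 → |·| ≈ 9907.3, ∠ ≈ 177.80°
|L| = 200 · 141.42 / 9907.3 ≈ 2.8549

2.85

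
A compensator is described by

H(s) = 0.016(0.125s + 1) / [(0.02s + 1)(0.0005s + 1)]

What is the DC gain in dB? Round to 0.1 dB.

H(0) = 0.016 · 1 / 1 = 0.016
20 log₁₀(0.016) ≈ -35.92 dB

-35.9 dB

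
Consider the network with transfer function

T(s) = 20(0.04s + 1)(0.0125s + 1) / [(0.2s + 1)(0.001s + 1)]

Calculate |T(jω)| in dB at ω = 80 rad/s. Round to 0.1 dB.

15.4 dB

At ω = 80 rad/s:
zero (1 + j80·0.04) = 1 + j3.2 → |·| ≈ 3.3526, ∠ ≈ 72.65°
zero (1 + j80·0.0125) = 1 + j1 → |·| ≈ 1.4142, ∠ ≈ 45.00°
pole (1 + j80·0.2) = 1 + j16 → |·| ≈ 16.031, ∠ ≈ 86.42°
pole (1 + j80·0.001) = 1 + j0.08 → |·| ≈ 1.0032, ∠ ≈ 4.57°
|T| = 20 · 3.3526 · 1.4142 / (16.031 · 1.0032) ≈ 5.8962
Gain = 20 log₁₀(5.8962) ≈ 15.41 dB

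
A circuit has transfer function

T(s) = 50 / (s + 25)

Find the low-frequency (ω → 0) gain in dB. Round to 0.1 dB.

T(0) = 50 / 25 = 2
20 log₁₀(2) ≈ 6.02 dB

6.0 dB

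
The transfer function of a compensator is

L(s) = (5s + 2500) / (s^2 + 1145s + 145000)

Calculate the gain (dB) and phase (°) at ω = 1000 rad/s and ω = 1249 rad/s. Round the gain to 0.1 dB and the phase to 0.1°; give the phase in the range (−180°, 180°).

Substitute s = j1000:
Numerator: 5(j1000) + 2500 = 2500 + j5000
Denominator: (j1000)^2 + 1145(j1000) + 145000 = -855000 + j1145000
|N| = √(2500² + 5000²) ≈ 5590.2, ∠N ≈ 63.43°
|D| = √(855000² + 1145000²) ≈ 1.429e+06, ∠D ≈ 126.75°
|L| = 5590.2 / 1.429e+06 ≈ 0.003912
Gain = 20 log₁₀(0.003912) ≈ -48.15 dB
∠L = 63.43° − 126.75° = -63.32°

Substitute s = j1249:
Numerator: 5(j1249) + 2500 = 2500 + j6245
Denominator: (j1249)^2 + 1145(j1249) + 145000 = -1415001 + j1430105
|N| = √(2500² + 6245²) ≈ 6726.8, ∠N ≈ 68.18°
|D| = √(1415001² + 1430105²) ≈ 2.0118e+06, ∠D ≈ 134.70°
|L| = 6726.8 / 2.0118e+06 ≈ 0.0033437
Gain = 20 log₁₀(0.0033437) ≈ -49.52 dB
∠L = 68.18° − 134.70° = -66.52°

ω = 1000: -48.2 dB, -63.3°; ω = 1249: -49.5 dB, -66.5°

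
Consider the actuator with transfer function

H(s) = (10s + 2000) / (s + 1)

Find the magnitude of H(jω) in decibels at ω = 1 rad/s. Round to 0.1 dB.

63.0 dB

Substitute s = j1:
Numerator: 10(j1) + 2000 = 2000 + j10
Denominator: (j1) + 1 = 1 + j1
|N| = √(2000² + 10²) ≈ 2000, ∠N ≈ 0.29°
|D| = √(1² + 1²) ≈ 1.4142, ∠D ≈ 45.00°
|H| = 2000 / 1.4142 ≈ 1414.2
Gain = 20 log₁₀(1414.2) ≈ 63.01 dB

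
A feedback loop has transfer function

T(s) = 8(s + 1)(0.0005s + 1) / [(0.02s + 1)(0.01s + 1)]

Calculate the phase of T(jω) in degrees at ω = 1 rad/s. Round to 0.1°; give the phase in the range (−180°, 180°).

43.3°

At ω = 1 rad/s:
zero (1 + j1·1) = 1 + j1 → |·| ≈ 1.4142, ∠ ≈ 45.00°
zero (1 + j1·0.0005) = 1 + j0.0005 → |·| ≈ 1, ∠ ≈ 0.03°
pole (1 + j1·0.02) = 1 + j0.02 → |·| ≈ 1.0002, ∠ ≈ 1.15°
pole (1 + j1·0.01) = 1 + j0.01 → |·| ≈ 1, ∠ ≈ 0.57°
∠T = (45.00° + 0.03°) − (1.15° + 0.57°) = 43.31°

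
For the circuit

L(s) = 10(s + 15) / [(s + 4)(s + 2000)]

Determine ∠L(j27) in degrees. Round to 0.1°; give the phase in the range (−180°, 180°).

-21.4°

At s = jω = j27:
zero (s+15): 15 + j27 → |·| = √(15²+27²) = √954 ≈ 30.887, ∠ = arctan(27/15) ≈ 60.95°
pole (s+4): 4 + j27 → |·| = √(4²+27²) = √745 ≈ 27.295, ∠ = arctan(27/4) ≈ 81.57°
pole (s+2000): 2000 + j27 → |·| = √(2000²+27²) = √4000729 ≈ 2000.2, ∠ = arctan(27/2000) ≈ 0.77°
∠L = 60.95° − 82.34° = -21.39°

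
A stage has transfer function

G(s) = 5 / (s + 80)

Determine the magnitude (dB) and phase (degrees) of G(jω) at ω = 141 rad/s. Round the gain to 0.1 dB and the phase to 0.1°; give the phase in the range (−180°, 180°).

-30.2 dB, -60.4°

At s = jω = j141:
pole (s+80): 80 + j141 → |·| = √(80²+141²) = √26281 ≈ 162.11, ∠ = arctan(141/80) ≈ 60.43°
|G| = 5 / 162.11 ≈ 0.030843
Gain = 20 log₁₀(0.030843) ≈ -30.22 dB
∠G = 0.00° − 60.43° = -60.43°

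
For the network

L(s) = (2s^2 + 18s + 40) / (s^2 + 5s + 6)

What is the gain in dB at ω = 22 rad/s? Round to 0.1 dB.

6.3 dB

Substitute s = j22:
Numerator: 2(j22)^2 + 18(j22) + 40 = -928 + j396
Denominator: (j22)^2 + 5(j22) + 6 = -478 + j110
|N| = √(928² + 396²) ≈ 1009, ∠N ≈ 156.89°
|D| = √(478² + 110²) ≈ 490.49, ∠D ≈ 167.04°
|L| = 1009 / 490.49 ≈ 2.0571
Gain = 20 log₁₀(2.0571) ≈ 6.27 dB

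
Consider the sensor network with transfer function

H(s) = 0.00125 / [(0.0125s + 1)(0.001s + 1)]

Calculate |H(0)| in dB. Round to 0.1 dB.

-58.1 dB

H(0) = 0.00125 · 1 / 1 = 0.00125
20 log₁₀(0.00125) ≈ -58.06 dB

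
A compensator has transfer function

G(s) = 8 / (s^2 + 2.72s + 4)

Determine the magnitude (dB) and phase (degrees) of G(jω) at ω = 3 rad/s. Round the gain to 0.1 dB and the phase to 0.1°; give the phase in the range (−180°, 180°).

At s = jω = j3:
quadratic: (j3)² + 2.72·j3 + 4 = -5 + j8.16 → |·| ≈ 9.57, ∠ ≈ 121.50°
|G| = 8 / 9.57 ≈ 0.83595
Gain = 20 log₁₀(0.83595) ≈ -1.56 dB
∠G = 0.00° − 121.50° = -121.50°

-1.6 dB, -121.5°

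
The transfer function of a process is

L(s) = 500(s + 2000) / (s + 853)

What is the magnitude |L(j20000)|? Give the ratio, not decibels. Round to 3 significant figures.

502

At s = jω = j20000:
zero (s+2000): 2000 + j20000 → |·| = √(2000²+20000²) = √404000000 ≈ 20100, ∠ = arctan(20000/2000) ≈ 84.29°
pole (s+853): 853 + j20000 → |·| = √(853²+20000²) = √400727609 ≈ 20018, ∠ = arctan(20000/853) ≈ 87.56°
|L| = 500 · 20100 / 20018 ≈ 502.05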